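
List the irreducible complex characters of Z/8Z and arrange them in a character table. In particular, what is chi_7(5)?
Character table of Z/8Z (irreps indexed chi_0,...,chi_7 with chi_k(m) = zeta_8^(k*m), zeta_8 = exp(2*pi*i/8)):
  irrep \ class  {0} (size 1)  {1} (size 1)    {2} (size 1)  {3} (size 1)    {4} (size 1)  {5} (size 1)    {6} (size 1)  {7} (size 1)  
  chi_0          1             1               1             1               1             1               1             1             
  chi_1          1             exp(I*pi/4)     I             exp(3*I*pi/4)   -1            exp(-3*I*pi/4)  -I            exp(-I*pi/4)  
  chi_2          1             I               -1            -I              1             I               -1            -I            
  chi_3          1             exp(3*I*pi/4)   -I            exp(I*pi/4)     -1            exp(-I*pi/4)    I             exp(-3*I*pi/4)
  chi_4          1             -1              1             -1              1             -1              1             -1            
  chi_5          1             exp(-3*I*pi/4)  I             exp(-I*pi/4)    -1            exp(I*pi/4)     -I            exp(3*I*pi/4) 
  chi_6          1             -I              -1            I               1             -I              -1            I             
  chi_7          1             exp(-I*pi/4)    -I            exp(-3*I*pi/4)  -1            exp(3*I*pi/4)   I             exp(I*pi/4)   

Spot check: chi_7(5) = zeta_8^(7*5) = zeta_8^35 = exp(3*I*pi/4).

Reasoning: Z/8Z is abelian, so all 8 irreducible complex representations are 1-dimensional. They are given by chi_k(m) = zeta_8^(k*m) for k = 0,...,7. Row orthogonality: sum_m chi_k(m) conj(chi_l(m)) = 8 * [k = l].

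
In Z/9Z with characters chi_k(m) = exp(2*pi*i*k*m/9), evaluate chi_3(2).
chi_3(2) = zeta_9^6 = exp(-2*I*pi/3)

Derivation: chi_3(2) = zeta_9^(3*2) = zeta_9^6. Since zeta_9^9 = 1, this equals zeta_9^6 = exp(2*pi*i*6/9) = exp(-2*I*pi/3).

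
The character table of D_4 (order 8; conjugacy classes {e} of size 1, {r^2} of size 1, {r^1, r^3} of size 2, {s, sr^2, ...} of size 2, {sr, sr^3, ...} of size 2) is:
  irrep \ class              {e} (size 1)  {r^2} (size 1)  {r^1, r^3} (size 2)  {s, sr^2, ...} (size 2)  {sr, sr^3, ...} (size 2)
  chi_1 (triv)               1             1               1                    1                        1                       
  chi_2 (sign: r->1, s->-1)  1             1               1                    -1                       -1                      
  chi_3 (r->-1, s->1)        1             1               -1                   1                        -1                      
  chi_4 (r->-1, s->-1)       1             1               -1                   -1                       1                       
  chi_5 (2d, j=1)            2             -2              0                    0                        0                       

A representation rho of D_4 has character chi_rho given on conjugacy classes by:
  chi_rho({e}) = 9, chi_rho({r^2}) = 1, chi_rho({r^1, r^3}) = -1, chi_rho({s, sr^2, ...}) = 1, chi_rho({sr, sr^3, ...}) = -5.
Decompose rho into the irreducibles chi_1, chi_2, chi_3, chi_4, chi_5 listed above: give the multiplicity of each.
Multiplicities: chi_1: 0, chi_2: 2, chi_3: 3, chi_4: 0, chi_5: 2.

Derivation: Use <chi_rho, chi> = (1/|G|) sum_C |C| * chi_rho(C) * conj(chi(C)) with |G| = 8 for each irreducible chi in the table:
  <chi_rho, chi_1> = (1/8)[1*(9)*conj(1) + 1*(1)*conj(1) + 2*(-1)*conj(1) + 2*(1)*conj(1) + 2*(-5)*conj(1)]
      = (1/8)[(9) + (1) + (-2) + (2) + (-10)] = 0/8 = 0
  <chi_rho, chi_2> = (1/8)[1*(9)*conj(1) + 1*(1)*conj(1) + 2*(-1)*conj(1) + 2*(1)*conj(-1) + 2*(-5)*conj(-1)]
      = (1/8)[(9) + (1) + (-2) + (-2) + (10)] = 16/8 = 2
  <chi_rho, chi_3> = (1/8)[1*(9)*conj(1) + 1*(1)*conj(1) + 2*(-1)*conj(-1) + 2*(1)*conj(1) + 2*(-5)*conj(-1)]
      = (1/8)[(9) + (1) + (2) + (2) + (10)] = 24/8 = 3
  <chi_rho, chi_4> = (1/8)[1*(9)*conj(1) + 1*(1)*conj(1) + 2*(-1)*conj(-1) + 2*(1)*conj(-1) + 2*(-5)*conj(1)]
      = (1/8)[(9) + (1) + (2) + (-2) + (-10)] = 0/8 = 0
  <chi_rho, chi_5> = (1/8)[1*(9)*conj(2) + 1*(1)*conj(-2) + 2*(-1)*conj(0) + 2*(1)*conj(0) + 2*(-5)*conj(0)]
      = (1/8)[(18) + (-2) + (0) + (0) + (0)] = 16/8 = 2
Dimension check: dim(rho) = sum (mult * dim) = 0*1 + 2*1 + 3*1 + 0*1 + 2*2 = 9 = chi_rho(e) = 9.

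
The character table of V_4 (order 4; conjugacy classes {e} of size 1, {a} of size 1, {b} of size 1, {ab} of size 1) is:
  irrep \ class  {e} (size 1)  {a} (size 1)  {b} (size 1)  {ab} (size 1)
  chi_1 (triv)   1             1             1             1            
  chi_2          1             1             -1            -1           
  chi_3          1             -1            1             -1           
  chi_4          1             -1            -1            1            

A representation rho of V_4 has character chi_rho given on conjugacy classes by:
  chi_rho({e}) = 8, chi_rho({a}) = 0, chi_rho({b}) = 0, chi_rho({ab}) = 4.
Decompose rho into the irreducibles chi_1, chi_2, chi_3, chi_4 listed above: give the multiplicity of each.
Multiplicities: chi_1: 3, chi_2: 1, chi_3: 1, chi_4: 3.

Argument: Use <chi_rho, chi> = (1/|G|) sum_C |C| * chi_rho(C) * conj(chi(C)) with |G| = 4 for each irreducible chi in the table:
  <chi_rho, chi_1> = (1/4)[1*(8)*conj(1) + 1*(0)*conj(1) + 1*(0)*conj(1) + 1*(4)*conj(1)]
      = (1/4)[(8) + (0) + (0) + (4)] = 12/4 = 3
  <chi_rho, chi_2> = (1/4)[1*(8)*conj(1) + 1*(0)*conj(1) + 1*(0)*conj(-1) + 1*(4)*conj(-1)]
      = (1/4)[(8) + (0) + (0) + (-4)] = 4/4 = 1
  <chi_rho, chi_3> = (1/4)[1*(8)*conj(1) + 1*(0)*conj(-1) + 1*(0)*conj(1) + 1*(4)*conj(-1)]
      = (1/4)[(8) + (0) + (0) + (-4)] = 4/4 = 1
  <chi_rho, chi_4> = (1/4)[1*(8)*conj(1) + 1*(0)*conj(-1) + 1*(0)*conj(-1) + 1*(4)*conj(1)]
      = (1/4)[(8) + (0) + (0) + (4)] = 12/4 = 3
Dimension check: dim(rho) = sum (mult * dim) = 3*1 + 1*1 + 1*1 + 3*1 = 8 = chi_rho(e) = 8.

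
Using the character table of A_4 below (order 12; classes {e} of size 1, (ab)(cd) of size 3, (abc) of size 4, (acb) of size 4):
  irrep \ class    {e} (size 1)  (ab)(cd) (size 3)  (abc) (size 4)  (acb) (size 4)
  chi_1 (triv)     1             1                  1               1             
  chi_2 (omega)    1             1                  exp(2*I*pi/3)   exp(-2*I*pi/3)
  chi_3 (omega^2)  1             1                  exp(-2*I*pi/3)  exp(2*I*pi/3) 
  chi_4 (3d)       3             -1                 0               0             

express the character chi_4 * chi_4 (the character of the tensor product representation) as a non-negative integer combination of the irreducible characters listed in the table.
chi_4 tensor chi_4 = chi_1 + chi_2 + chi_3 + 2*chi_4 (all other irreducibles have multiplicity 0).

Proof sketch: The character of a tensor product is the pointwise product (chi_4 * chi_4)(C) = chi_4(C) * chi_4(C):
  {e}: (3)*(3), (ab)(cd): (-1)*(-1), (abc): (0)*(0), (acb): (0)*(0)
so (chi_4 * chi_4) takes values
  {e} -> 9, (ab)(cd) -> 1, (abc) -> 0, (acb) -> 0.
Now take the inner product of this character with each irreducible chi from the table, <chi_4*chi_4, chi> = (1/12) sum_C |C| (chi_4*chi_4)(C) conj(chi(C)):
  <chi_4*chi_4, chi_1> = (1/12)[1*(9)*conj(1) + 3*(1)*conj(1) + 4*(0)*conj(1) + 4*(0)*conj(1)]
      = (1/12)[(9) + (3) + (0) + (0)] = 12/12 = 1
  <chi_4*chi_4, chi_2> = (1/12)[1*(9)*conj(1) + 3*(1)*conj(1) + 4*(0)*conj(exp(2*I*pi/3)) + 4*(0)*conj(exp(-2*I*pi/3))]
      = (1/12)[(9) + (3) + (0) + (0)] = 12/12 = 1
  <chi_4*chi_4, chi_3> = (1/12)[1*(9)*conj(1) + 3*(1)*conj(1) + 4*(0)*conj(exp(-2*I*pi/3)) + 4*(0)*conj(exp(2*I*pi/3))]
      = (1/12)[(9) + (3) + (0) + (0)] = 12/12 = 1
  <chi_4*chi_4, chi_4> = (1/12)[1*(9)*conj(3) + 3*(1)*conj(-1) + 4*(0)*conj(0) + 4*(0)*conj(0)]
      = (1/12)[(27) + (-3) + (0) + (0)] = 24/12 = 2
(Exp terms are combined using exp(i*s)*conj(exp(i*t)) = exp(i*(s-t)), and sums of them are collapsed using the identity that for every m > 1 the m distinct m-th roots of unity sum to 0, e.g. 1 + exp(2*I*pi/3) + exp(-2*I*pi/3) = 0.)
Hence the multiplicities are chi_1: 1, chi_2: 1, chi_3: 1, chi_4: 2. Dimension check: dim(chi_4)*dim(chi_4) = 3*3 = 9 and sum (mult * dim) = 1*1 + 1*1 + 1*1 + 2*3 = 9.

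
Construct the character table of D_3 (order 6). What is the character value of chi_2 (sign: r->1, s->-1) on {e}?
Conjugacy classes: {e} of size 1, {r^1, r^2} of size 2, {s, sr, ..., sr^2} of size 3.
Character table:
  irrep \ class              {e} (size 1)  {r^1, r^2} (size 2)  {s, sr, ..., sr^2} (size 3)
  chi_1 (triv)               1             1                    1                          
  chi_2 (sign: r->1, s->-1)  1             1                    -1                         
  chi_3 (2d, j=1)            2             -1                   0                          

Spot check: chi_2 (sign: r->1, s->-1) on {e} = 1.

D_3 has order 2*3 = 6 with 3 conjugacy classes, hence 3 irreducibles. Sum of squared dims 1 + 1 + 4 = 6 = |G|. Linear characters come from the abelianisation; the 2-dimensional irreps have character r^k -> 2*cos(2*pi*j*k/3), reflections -> 0.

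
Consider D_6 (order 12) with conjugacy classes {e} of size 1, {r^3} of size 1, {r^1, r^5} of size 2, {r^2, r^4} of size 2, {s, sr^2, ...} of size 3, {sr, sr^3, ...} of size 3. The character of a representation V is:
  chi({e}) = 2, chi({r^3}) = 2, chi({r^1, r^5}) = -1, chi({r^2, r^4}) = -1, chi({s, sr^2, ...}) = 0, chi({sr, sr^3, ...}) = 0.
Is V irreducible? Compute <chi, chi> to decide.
Irreducible: <chi, chi> = 1.

Explanation: <chi, chi> = (1/|G|) sum_C |C| * |chi(C)|^2 = (1/12)[1*|2|^2 + 1*|2|^2 + 2*|-1|^2 + 2*|-1|^2 + 3*|0|^2 + 3*|0|^2]
  = (1/12)[(4) + (4) + (2) + (2) + (0) + (0)] = 12/12 = 1.
A character is irreducible iff <chi, chi> = 1, so this representation is irreducible.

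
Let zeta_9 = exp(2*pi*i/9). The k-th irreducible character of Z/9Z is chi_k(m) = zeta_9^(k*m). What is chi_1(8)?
chi_1(8) = zeta_9^8 = exp(-2*I*pi/9)

Details: chi_1(8) = zeta_9^(1*8) = zeta_9^8. Since zeta_9^9 = 1, this equals zeta_9^8 = exp(2*pi*i*8/9) = exp(-2*I*pi/9).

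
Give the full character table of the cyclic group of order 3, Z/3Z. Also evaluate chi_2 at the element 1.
Character table of Z/3Z (irreps indexed chi_0,...,chi_2 with chi_k(m) = zeta_3^(k*m), zeta_3 = exp(2*pi*i/3)):
  irrep \ class  {0} (size 1)  {1} (size 1)    {2} (size 1)  
  chi_0          1             1               1             
  chi_1          1             exp(2*I*pi/3)   exp(-2*I*pi/3)
  chi_2          1             exp(-2*I*pi/3)  exp(2*I*pi/3) 

Spot check: chi_2(1) = zeta_3^(2*1) = zeta_3^2 = exp(-2*I*pi/3).

Solution. Z/3Z is abelian, so all 3 irreducible complex representations are 1-dimensional. They are given by chi_k(m) = zeta_3^(k*m) for k = 0,...,2. Row orthogonality: sum_m chi_k(m) conj(chi_l(m)) = 3 * [k = l].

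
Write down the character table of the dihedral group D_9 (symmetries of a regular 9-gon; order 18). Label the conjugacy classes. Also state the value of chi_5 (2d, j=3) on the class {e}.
Conjugacy classes: {e} of size 1, {r^1, r^8} of size 2, {r^2, r^7} of size 2, {r^3, r^6} of size 2, {r^4, r^5} of size 2, {s, sr, ..., sr^8} of size 9.
Character table:
  irrep \ class              {e} (size 1)  {r^1, r^8} (size 2)  {r^2, r^7} (size 2)  {r^3, r^6} (size 2)  {r^4, r^5} (size 2)  {s, sr, ..., sr^8} (size 9)
  chi_1 (triv)               1             1                    1                    1                    1                    1                          
  chi_2 (sign: r->1, s->-1)  1             1                    1                    1                    1                    -1                         
  chi_3 (2d, j=1)            2             2*cos(2*pi/9)        2*cos(4*pi/9)        -1                   -2*cos(pi/9)         0                          
  chi_4 (2d, j=2)            2             2*cos(4*pi/9)        -2*cos(pi/9)         -1                   2*cos(2*pi/9)        0                          
  chi_5 (2d, j=3)            2             -1                   -1                   2                    -1                   0                          
  chi_6 (2d, j=4)            2             -2*cos(pi/9)         2*cos(2*pi/9)        -1                   2*cos(4*pi/9)        0                          

Spot check: chi_5 (2d, j=3) on {e} = 2.

Derivation: D_9 has order 2*9 = 18 with 6 conjugacy classes, hence 6 irreducibles. Sum of squared dims 1 + 1 + 4 + 4 + 4 + 4 = 18 = |G|. Linear characters come from the abelianisation; the 2-dimensional irreps have character r^k -> 2*cos(2*pi*j*k/9), reflections -> 0.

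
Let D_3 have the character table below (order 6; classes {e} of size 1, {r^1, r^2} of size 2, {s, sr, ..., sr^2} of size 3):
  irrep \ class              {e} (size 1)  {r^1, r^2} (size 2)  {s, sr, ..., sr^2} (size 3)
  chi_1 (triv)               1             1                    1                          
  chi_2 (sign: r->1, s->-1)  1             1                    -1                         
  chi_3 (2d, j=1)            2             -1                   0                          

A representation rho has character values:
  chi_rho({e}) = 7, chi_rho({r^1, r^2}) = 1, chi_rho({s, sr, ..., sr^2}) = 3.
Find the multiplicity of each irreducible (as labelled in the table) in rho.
Multiplicities: chi_1: 3, chi_2: 0, chi_3: 2.

Why: Use <chi_rho, chi> = (1/|G|) sum_C |C| * chi_rho(C) * conj(chi(C)) with |G| = 6 for each irreducible chi in the table:
  <chi_rho, chi_1> = (1/6)[1*(7)*conj(1) + 2*(1)*conj(1) + 3*(3)*conj(1)]
      = (1/6)[(7) + (2) + (9)] = 18/6 = 3
  <chi_rho, chi_2> = (1/6)[1*(7)*conj(1) + 2*(1)*conj(1) + 3*(3)*conj(-1)]
      = (1/6)[(7) + (2) + (-9)] = 0/6 = 0
  <chi_rho, chi_3> = (1/6)[1*(7)*conj(2) + 2*(1)*conj(-1) + 3*(3)*conj(0)]
      = (1/6)[(14) + (-2) + (0)] = 12/6 = 2
Dimension check: dim(rho) = sum (mult * dim) = 3*1 + 0*1 + 2*2 = 7 = chi_rho(e) = 7.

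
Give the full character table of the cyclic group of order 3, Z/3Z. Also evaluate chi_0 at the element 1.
Character table of Z/3Z (irreps indexed chi_0,...,chi_2 with chi_k(m) = zeta_3^(k*m), zeta_3 = exp(2*pi*i/3)):
  irrep \ class  {0} (size 1)  {1} (size 1)    {2} (size 1)  
  chi_0          1             1               1             
  chi_1          1             exp(2*I*pi/3)   exp(-2*I*pi/3)
  chi_2          1             exp(-2*I*pi/3)  exp(2*I*pi/3) 

Spot check: chi_0(1) = zeta_3^(0*1) = zeta_3^0 = 1.

Argument: Z/3Z is abelian, so all 3 irreducible complex representations are 1-dimensional. They are given by chi_k(m) = zeta_3^(k*m) for k = 0,...,2. Row orthogonality: sum_m chi_k(m) conj(chi_l(m)) = 3 * [k = l].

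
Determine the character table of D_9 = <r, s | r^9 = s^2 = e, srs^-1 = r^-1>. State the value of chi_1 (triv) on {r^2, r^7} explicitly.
Conjugacy classes: {e} of size 1, {r^1, r^8} of size 2, {r^2, r^7} of size 2, {r^3, r^6} of size 2, {r^4, r^5} of size 2, {s, sr, ..., sr^8} of size 9.
Character table:
  irrep \ class              {e} (size 1)  {r^1, r^8} (size 2)  {r^2, r^7} (size 2)  {r^3, r^6} (size 2)  {r^4, r^5} (size 2)  {s, sr, ..., sr^8} (size 9)
  chi_1 (triv)               1             1                    1                    1                    1                    1                          
  chi_2 (sign: r->1, s->-1)  1             1                    1                    1                    1                    -1                         
  chi_3 (2d, j=1)            2             2*cos(2*pi/9)        2*cos(4*pi/9)        -1                   -2*cos(pi/9)         0                          
  chi_4 (2d, j=2)            2             2*cos(4*pi/9)        -2*cos(pi/9)         -1                   2*cos(2*pi/9)        0                          
  chi_5 (2d, j=3)            2             -1                   -1                   2                    -1                   0                          
  chi_6 (2d, j=4)            2             -2*cos(pi/9)         2*cos(2*pi/9)        -1                   2*cos(4*pi/9)        0                          

Spot check: chi_1 (triv) on {r^2, r^7} = 1.

Why: D_9 has order 2*9 = 18 with 6 conjugacy classes, hence 6 irreducibles. Sum of squared dims 1 + 1 + 4 + 4 + 4 + 4 = 18 = |G|. Linear characters come from the abelianisation; the 2-dimensional irreps have character r^k -> 2*cos(2*pi*j*k/9), reflections -> 0.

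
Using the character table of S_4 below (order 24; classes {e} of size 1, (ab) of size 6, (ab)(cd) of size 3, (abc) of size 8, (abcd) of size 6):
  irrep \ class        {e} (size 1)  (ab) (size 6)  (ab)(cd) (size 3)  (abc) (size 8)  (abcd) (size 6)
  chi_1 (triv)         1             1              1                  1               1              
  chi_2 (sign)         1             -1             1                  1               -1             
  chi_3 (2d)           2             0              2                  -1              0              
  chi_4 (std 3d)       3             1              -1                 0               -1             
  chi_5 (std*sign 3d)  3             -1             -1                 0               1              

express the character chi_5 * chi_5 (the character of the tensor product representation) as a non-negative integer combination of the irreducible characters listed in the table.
chi_5 tensor chi_5 = chi_1 + chi_3 + chi_4 + chi_5 (all other irreducibles have multiplicity 0).

Solution. The character of a tensor product is the pointwise product (chi_5 * chi_5)(C) = chi_5(C) * chi_5(C):
  {e}: (3)*(3), (ab): (-1)*(-1), (ab)(cd): (-1)*(-1), (abc): (0)*(0), (abcd): (1)*(1)
so (chi_5 * chi_5) takes values
  {e} -> 9, (ab) -> 1, (ab)(cd) -> 1, (abc) -> 0, (abcd) -> 1.
Now take the inner product of this character with each irreducible chi from the table, <chi_5*chi_5, chi> = (1/24) sum_C |C| (chi_5*chi_5)(C) conj(chi(C)):
  <chi_5*chi_5, chi_1> = (1/24)[1*(9)*conj(1) + 6*(1)*conj(1) + 3*(1)*conj(1) + 8*(0)*conj(1) + 6*(1)*conj(1)]
      = (1/24)[(9) + (6) + (3) + (0) + (6)] = 24/24 = 1
  <chi_5*chi_5, chi_2> = (1/24)[1*(9)*conj(1) + 6*(1)*conj(-1) + 3*(1)*conj(1) + 8*(0)*conj(1) + 6*(1)*conj(-1)]
      = (1/24)[(9) + (-6) + (3) + (0) + (-6)] = 0/24 = 0
  <chi_5*chi_5, chi_3> = (1/24)[1*(9)*conj(2) + 6*(1)*conj(0) + 3*(1)*conj(2) + 8*(0)*conj(-1) + 6*(1)*conj(0)]
      = (1/24)[(18) + (0) + (6) + (0) + (0)] = 24/24 = 1
  <chi_5*chi_5, chi_4> = (1/24)[1*(9)*conj(3) + 6*(1)*conj(1) + 3*(1)*conj(-1) + 8*(0)*conj(0) + 6*(1)*conj(-1)]
      = (1/24)[(27) + (6) + (-3) + (0) + (-6)] = 24/24 = 1
  <chi_5*chi_5, chi_5> = (1/24)[1*(9)*conj(3) + 6*(1)*conj(-1) + 3*(1)*conj(-1) + 8*(0)*conj(0) + 6*(1)*conj(1)]
      = (1/24)[(27) + (-6) + (-3) + (0) + (6)] = 24/24 = 1
Hence the multiplicities are chi_1: 1, chi_3: 1, chi_4: 1, chi_5: 1. Dimension check: dim(chi_5)*dim(chi_5) = 3*3 = 9 and sum (mult * dim) = 1*1 + 1*2 + 1*3 + 1*3 = 9.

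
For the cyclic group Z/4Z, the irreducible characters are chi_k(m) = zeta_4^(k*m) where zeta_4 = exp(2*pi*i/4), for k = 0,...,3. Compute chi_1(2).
chi_1(2) = zeta_4^2 = -1

Details: chi_1(2) = zeta_4^(1*2) = zeta_4^2. Since zeta_4^4 = 1, this equals zeta_4^2 = exp(2*pi*i*2/4) = -1.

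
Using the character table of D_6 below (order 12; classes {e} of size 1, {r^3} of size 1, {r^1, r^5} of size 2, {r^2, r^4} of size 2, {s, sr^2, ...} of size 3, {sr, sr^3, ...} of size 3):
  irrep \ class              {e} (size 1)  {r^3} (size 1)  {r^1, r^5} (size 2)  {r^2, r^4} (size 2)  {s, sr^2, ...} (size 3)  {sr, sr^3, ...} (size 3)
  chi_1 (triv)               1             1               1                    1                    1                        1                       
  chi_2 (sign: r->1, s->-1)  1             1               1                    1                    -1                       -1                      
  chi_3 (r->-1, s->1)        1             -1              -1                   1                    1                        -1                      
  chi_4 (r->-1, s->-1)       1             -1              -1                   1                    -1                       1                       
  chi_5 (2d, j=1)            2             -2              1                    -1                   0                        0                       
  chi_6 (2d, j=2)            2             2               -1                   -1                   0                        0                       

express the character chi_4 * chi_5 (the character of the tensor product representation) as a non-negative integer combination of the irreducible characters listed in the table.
chi_4 tensor chi_5 = chi_6 (all other irreducibles have multiplicity 0).

Derivation: The character of a tensor product is the pointwise product (chi_4 * chi_5)(C) = chi_4(C) * chi_5(C):
  {e}: (1)*(2), {r^3}: (-1)*(-2), {r^1, r^5}: (-1)*(1), {r^2, r^4}: (1)*(-1), {s, sr^2, ...}: (-1)*(0), {sr, sr^3, ...}: (1)*(0)
so (chi_4 * chi_5) takes values
  {e} -> 2, {r^3} -> 2, {r^1, r^5} -> -1, {r^2, r^4} -> -1, {s, sr^2, ...} -> 0, {sr, sr^3, ...} -> 0.
Now take the inner product of this character with each irreducible chi from the table, <chi_4*chi_5, chi> = (1/12) sum_C |C| (chi_4*chi_5)(C) conj(chi(C)):
  <chi_4*chi_5, chi_1> = (1/12)[1*(2)*conj(1) + 1*(2)*conj(1) + 2*(-1)*conj(1) + 2*(-1)*conj(1) + 3*(0)*conj(1) + 3*(0)*conj(1)]
      = (1/12)[(2) + (2) + (-2) + (-2) + (0) + (0)] = 0/12 = 0
  <chi_4*chi_5, chi_2> = (1/12)[1*(2)*conj(1) + 1*(2)*conj(1) + 2*(-1)*conj(1) + 2*(-1)*conj(1) + 3*(0)*conj(-1) + 3*(0)*conj(-1)]
      = (1/12)[(2) + (2) + (-2) + (-2) + (0) + (0)] = 0/12 = 0
  <chi_4*chi_5, chi_3> = (1/12)[1*(2)*conj(1) + 1*(2)*conj(-1) + 2*(-1)*conj(-1) + 2*(-1)*conj(1) + 3*(0)*conj(1) + 3*(0)*conj(-1)]
      = (1/12)[(2) + (-2) + (2) + (-2) + (0) + (0)] = 0/12 = 0
  <chi_4*chi_5, chi_4> = (1/12)[1*(2)*conj(1) + 1*(2)*conj(-1) + 2*(-1)*conj(-1) + 2*(-1)*conj(1) + 3*(0)*conj(-1) + 3*(0)*conj(1)]
      = (1/12)[(2) + (-2) + (2) + (-2) + (0) + (0)] = 0/12 = 0
  <chi_4*chi_5, chi_5> = (1/12)[1*(2)*conj(2) + 1*(2)*conj(-2) + 2*(-1)*conj(1) + 2*(-1)*conj(-1) + 3*(0)*conj(0) + 3*(0)*conj(0)]
      = (1/12)[(4) + (-4) + (-2) + (2) + (0) + (0)] = 0/12 = 0
  <chi_4*chi_5, chi_6> = (1/12)[1*(2)*conj(2) + 1*(2)*conj(2) + 2*(-1)*conj(-1) + 2*(-1)*conj(-1) + 3*(0)*conj(0) + 3*(0)*conj(0)]
      = (1/12)[(4) + (4) + (2) + (2) + (0) + (0)] = 12/12 = 1
Hence the multiplicities are chi_6: 1. Dimension check: dim(chi_4)*dim(chi_5) = 1*2 = 2 and sum (mult * dim) = 1*2 = 2.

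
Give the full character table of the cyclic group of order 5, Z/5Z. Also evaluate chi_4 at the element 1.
Character table of Z/5Z (irreps indexed chi_0,...,chi_4 with chi_k(m) = zeta_5^(k*m), zeta_5 = exp(2*pi*i/5)):
  irrep \ class  {0} (size 1)  {1} (size 1)    {2} (size 1)    {3} (size 1)    {4} (size 1)  
  chi_0          1             1               1               1               1             
  chi_1          1             exp(2*I*pi/5)   exp(4*I*pi/5)   exp(-4*I*pi/5)  exp(-2*I*pi/5)
  chi_2          1             exp(4*I*pi/5)   exp(-2*I*pi/5)  exp(2*I*pi/5)   exp(-4*I*pi/5)
  chi_3          1             exp(-4*I*pi/5)  exp(2*I*pi/5)   exp(-2*I*pi/5)  exp(4*I*pi/5) 
  chi_4          1             exp(-2*I*pi/5)  exp(-4*I*pi/5)  exp(4*I*pi/5)   exp(2*I*pi/5) 

Spot check: chi_4(1) = zeta_5^(4*1) = zeta_5^4 = exp(-2*I*pi/5).

Reasoning: Z/5Z is abelian, so all 5 irreducible complex representations are 1-dimensional. They are given by chi_k(m) = zeta_5^(k*m) for k = 0,...,4. Row orthogonality: sum_m chi_k(m) conj(chi_l(m)) = 5 * [k = l].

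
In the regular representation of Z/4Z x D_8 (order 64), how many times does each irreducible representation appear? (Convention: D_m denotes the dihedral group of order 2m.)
Each irreducible V_i of dimension d_i appears with multiplicity d_i, i.e. rho_reg = (direct sum over all irreducibles V_i) d_i V_i. The irreducible dimensions for Z/4Z x D_8 are 1, 1, 1, 1, 1, 1, 1, 1, 1, 1, 1, 1, 1, 1, 1, 1, 2, 2, 2, 2, 2, 2, 2, 2, 2, 2, 2, 2: 16 irreducibles of dimension 1, each with multiplicity 1; 12 irreducibles of dimension 2, each with multiplicity 2. Total dimension 16*1*1 + 12*2*2 = 64 = |G|.

Reasoning: General theorem: in the regular representation of a finite group G, each irreducible appears with multiplicity equal to its dimension. Check: dim(rho_reg) = sum d_i^2 = 1 + 1 + 1 + 1 + 1 + 1 + 1 + 1 + 1 + 1 + 1 + 1 + 1 + 1 + 1 + 1 + 4 + 4 + 4 + 4 + 4 + 4 + 4 + 4 + 4 + 4 + 4 + 4 = 64 = |G|.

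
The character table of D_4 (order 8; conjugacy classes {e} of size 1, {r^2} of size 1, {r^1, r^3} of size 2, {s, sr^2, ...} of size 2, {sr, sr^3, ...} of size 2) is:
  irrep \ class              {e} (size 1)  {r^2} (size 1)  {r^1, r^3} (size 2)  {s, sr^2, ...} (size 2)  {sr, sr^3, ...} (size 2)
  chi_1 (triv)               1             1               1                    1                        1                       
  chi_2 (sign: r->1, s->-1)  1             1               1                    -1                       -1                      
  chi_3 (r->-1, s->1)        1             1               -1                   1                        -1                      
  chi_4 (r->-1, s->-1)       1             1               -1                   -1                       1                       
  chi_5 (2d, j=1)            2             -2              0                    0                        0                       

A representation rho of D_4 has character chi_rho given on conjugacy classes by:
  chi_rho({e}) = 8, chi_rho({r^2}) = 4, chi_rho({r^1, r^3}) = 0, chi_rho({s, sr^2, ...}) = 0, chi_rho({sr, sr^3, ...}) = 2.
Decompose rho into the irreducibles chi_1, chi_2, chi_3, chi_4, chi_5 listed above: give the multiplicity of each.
Multiplicities: chi_1: 2, chi_2: 1, chi_3: 1, chi_4: 2, chi_5: 1.

Justification: Use <chi_rho, chi> = (1/|G|) sum_C |C| * chi_rho(C) * conj(chi(C)) with |G| = 8 for each irreducible chi in the table:
  <chi_rho, chi_1> = (1/8)[1*(8)*conj(1) + 1*(4)*conj(1) + 2*(0)*conj(1) + 2*(0)*conj(1) + 2*(2)*conj(1)]
      = (1/8)[(8) + (4) + (0) + (0) + (4)] = 16/8 = 2
  <chi_rho, chi_2> = (1/8)[1*(8)*conj(1) + 1*(4)*conj(1) + 2*(0)*conj(1) + 2*(0)*conj(-1) + 2*(2)*conj(-1)]
      = (1/8)[(8) + (4) + (0) + (0) + (-4)] = 8/8 = 1
  <chi_rho, chi_3> = (1/8)[1*(8)*conj(1) + 1*(4)*conj(1) + 2*(0)*conj(-1) + 2*(0)*conj(1) + 2*(2)*conj(-1)]
      = (1/8)[(8) + (4) + (0) + (0) + (-4)] = 8/8 = 1
  <chi_rho, chi_4> = (1/8)[1*(8)*conj(1) + 1*(4)*conj(1) + 2*(0)*conj(-1) + 2*(0)*conj(-1) + 2*(2)*conj(1)]
      = (1/8)[(8) + (4) + (0) + (0) + (4)] = 16/8 = 2
  <chi_rho, chi_5> = (1/8)[1*(8)*conj(2) + 1*(4)*conj(-2) + 2*(0)*conj(0) + 2*(0)*conj(0) + 2*(2)*conj(0)]
      = (1/8)[(16) + (-8) + (0) + (0) + (0)] = 8/8 = 1
Dimension check: dim(rho) = sum (mult * dim) = 2*1 + 1*1 + 1*1 + 2*1 + 1*2 = 8 = chi_rho(e) = 8.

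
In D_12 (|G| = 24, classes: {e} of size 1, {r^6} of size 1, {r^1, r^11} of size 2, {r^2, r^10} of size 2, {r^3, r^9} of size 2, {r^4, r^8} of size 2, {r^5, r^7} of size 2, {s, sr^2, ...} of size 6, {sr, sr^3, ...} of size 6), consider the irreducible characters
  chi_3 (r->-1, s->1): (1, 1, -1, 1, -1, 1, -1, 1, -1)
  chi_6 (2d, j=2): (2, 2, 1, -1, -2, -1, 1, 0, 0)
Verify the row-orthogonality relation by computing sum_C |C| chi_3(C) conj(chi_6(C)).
Sum = 0; so <chi_3, chi_6> = 0 (distinct irreducibles are orthogonal).

Compute term by term over conjugacy classes (|C| * chi_3(C) * conj(chi_6(C))):
  1*(1)*conj(2) + 1*(1)*conj(2) + 2*(-1)*conj(1) + 2*(1)*conj(-1) + 2*(-1)*conj(-2) + 2*(1)*conj(-1) + 2*(-1)*conj(1) + 6*(1)*conj(0) + 6*(-1)*conj(0)
  = (2) + (2) + (-2) + (-2) + (4) + (-2) + (-2) + (0) + (0)
  = 0.
Dividing by |G| = 24 gives 0/24 = 0, matching the row-orthogonality relation <chi_3, chi_6> = [chi_3 = chi_6].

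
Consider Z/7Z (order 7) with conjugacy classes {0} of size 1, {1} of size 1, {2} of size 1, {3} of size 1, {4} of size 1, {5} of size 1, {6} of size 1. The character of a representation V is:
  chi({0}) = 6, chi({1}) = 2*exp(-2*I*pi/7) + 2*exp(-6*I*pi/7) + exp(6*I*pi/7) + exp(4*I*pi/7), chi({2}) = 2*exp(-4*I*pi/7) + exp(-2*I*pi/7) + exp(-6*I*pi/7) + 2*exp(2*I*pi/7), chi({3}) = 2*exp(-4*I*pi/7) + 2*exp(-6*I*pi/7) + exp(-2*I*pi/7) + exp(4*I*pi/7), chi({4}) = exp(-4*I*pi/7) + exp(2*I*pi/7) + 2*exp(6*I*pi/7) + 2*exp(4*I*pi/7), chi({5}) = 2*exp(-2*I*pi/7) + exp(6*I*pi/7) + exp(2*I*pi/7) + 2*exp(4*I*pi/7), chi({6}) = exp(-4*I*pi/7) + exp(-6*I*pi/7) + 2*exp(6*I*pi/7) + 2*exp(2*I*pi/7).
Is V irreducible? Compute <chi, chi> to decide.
Not irreducible (reducible): <chi, chi> = 10 > 1.

Why: <chi, chi> = (1/|G|) sum_C |C| * |chi(C)|^2 = (1/7)[1*|6|^2 + 1*|2*exp(-2*I*pi/7) + 2*exp(-6*I*pi/7) + exp(6*I*pi/7) + exp(4*I*pi/7)|^2 + 1*|2*exp(-4*I*pi/7) + exp(-2*I*pi/7) + exp(-6*I*pi/7) + 2*exp(2*I*pi/7)|^2 + 1*|2*exp(-4*I*pi/7) + 2*exp(-6*I*pi/7) + exp(-2*I*pi/7) + exp(4*I*pi/7)|^2 + 1*|exp(-4*I*pi/7) + exp(2*I*pi/7) + 2*exp(6*I*pi/7) + 2*exp(4*I*pi/7)|^2 + 1*|2*exp(-2*I*pi/7) + exp(6*I*pi/7) + exp(2*I*pi/7) + 2*exp(4*I*pi/7)|^2 + 1*|exp(-4*I*pi/7) + exp(-6*I*pi/7) + 2*exp(6*I*pi/7) + 2*exp(2*I*pi/7)|^2]
  = (1/7)[(36) + (10 + 6*exp(-4*I*pi/7) + 3*exp(-2*I*pi/7) + 4*exp(-6*I*pi/7) + 4*exp(6*I*pi/7) + 3*exp(2*I*pi/7) + 6*exp(4*I*pi/7)) + (10 + 4*exp(-2*I*pi/7) + 3*exp(-4*I*pi/7) + 6*exp(-6*I*pi/7) + 6*exp(6*I*pi/7) + 3*exp(4*I*pi/7) + 4*exp(2*I*pi/7)) + (10 + 6*exp(-2*I*pi/7) + 4*exp(-4*I*pi/7) + 3*exp(-6*I*pi/7) + 3*exp(6*I*pi/7) + 4*exp(4*I*pi/7) + 6*exp(2*I*pi/7)) + (10 + 6*exp(-2*I*pi/7) + 4*exp(-4*I*pi/7) + 3*exp(-6*I*pi/7) + 3*exp(6*I*pi/7) + 4*exp(4*I*pi/7) + 6*exp(2*I*pi/7)) + (10 + 4*exp(-2*I*pi/7) + 3*exp(-4*I*pi/7) + 6*exp(-6*I*pi/7) + 6*exp(6*I*pi/7) + 3*exp(4*I*pi/7) + 4*exp(2*I*pi/7)) + (10 + 6*exp(-4*I*pi/7) + 3*exp(-2*I*pi/7) + 4*exp(-6*I*pi/7) + 4*exp(6*I*pi/7) + 3*exp(2*I*pi/7) + 6*exp(4*I*pi/7))] = 70/7 = 10.
(Exp terms are combined using exp(i*s)*conj(exp(i*t)) = exp(i*(s-t)), and sums of them are collapsed using the identity that for every m > 1 the m distinct m-th roots of unity sum to 0, e.g. 1 + exp(2*I*pi/3) + exp(-2*I*pi/3) = 0.)
A character is irreducible iff <chi, chi> = 1, so this representation is reducible.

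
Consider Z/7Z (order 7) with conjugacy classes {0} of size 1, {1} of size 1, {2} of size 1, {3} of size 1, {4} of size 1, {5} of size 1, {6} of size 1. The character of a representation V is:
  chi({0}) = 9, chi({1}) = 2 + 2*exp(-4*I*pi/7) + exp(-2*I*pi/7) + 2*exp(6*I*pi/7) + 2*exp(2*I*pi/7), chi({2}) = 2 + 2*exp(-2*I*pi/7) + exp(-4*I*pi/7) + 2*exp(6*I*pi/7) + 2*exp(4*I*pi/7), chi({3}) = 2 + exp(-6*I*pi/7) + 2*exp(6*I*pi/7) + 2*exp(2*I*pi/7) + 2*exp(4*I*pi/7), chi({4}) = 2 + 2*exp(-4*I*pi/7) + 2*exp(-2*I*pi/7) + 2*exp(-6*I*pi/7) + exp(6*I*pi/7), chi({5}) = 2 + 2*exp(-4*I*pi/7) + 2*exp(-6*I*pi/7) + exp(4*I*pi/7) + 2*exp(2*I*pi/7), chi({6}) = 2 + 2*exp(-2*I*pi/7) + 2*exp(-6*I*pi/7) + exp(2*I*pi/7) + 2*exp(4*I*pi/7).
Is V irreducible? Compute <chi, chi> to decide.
Not irreducible (reducible): <chi, chi> = 17 > 1.

Derivation: <chi, chi> = (1/|G|) sum_C |C| * |chi(C)|^2 = (1/7)[1*|9|^2 + 1*|2 + 2*exp(-4*I*pi/7) + exp(-2*I*pi/7) + 2*exp(6*I*pi/7) + 2*exp(2*I*pi/7)|^2 + 1*|2 + 2*exp(-2*I*pi/7) + exp(-4*I*pi/7) + 2*exp(6*I*pi/7) + 2*exp(4*I*pi/7)|^2 + 1*|2 + exp(-6*I*pi/7) + 2*exp(6*I*pi/7) + 2*exp(2*I*pi/7) + 2*exp(4*I*pi/7)|^2 + 1*|2 + 2*exp(-4*I*pi/7) + 2*exp(-2*I*pi/7) + 2*exp(-6*I*pi/7) + exp(6*I*pi/7)|^2 + 1*|2 + 2*exp(-4*I*pi/7) + 2*exp(-6*I*pi/7) + exp(4*I*pi/7) + 2*exp(2*I*pi/7)|^2 + 1*|2 + 2*exp(-2*I*pi/7) + 2*exp(-6*I*pi/7) + exp(2*I*pi/7) + 2*exp(4*I*pi/7)|^2]
  = (1/7)[(81) + (17 + 14*exp(-4*I*pi/7) + 8*exp(-2*I*pi/7) + 10*exp(-6*I*pi/7) + 10*exp(6*I*pi/7) + 8*exp(2*I*pi/7) + 14*exp(4*I*pi/7)) + (17 + 10*exp(-2*I*pi/7) + 8*exp(-4*I*pi/7) + 14*exp(-6*I*pi/7) + 14*exp(6*I*pi/7) + 8*exp(4*I*pi/7) + 10*exp(2*I*pi/7)) + (17 + 14*exp(-2*I*pi/7) + 10*exp(-4*I*pi/7) + 8*exp(-6*I*pi/7) + 8*exp(6*I*pi/7) + 10*exp(4*I*pi/7) + 14*exp(2*I*pi/7)) + (17 + 14*exp(-2*I*pi/7) + 10*exp(-4*I*pi/7) + 8*exp(-6*I*pi/7) + 8*exp(6*I*pi/7) + 10*exp(4*I*pi/7) + 14*exp(2*I*pi/7)) + (17 + 10*exp(-2*I*pi/7) + 8*exp(-4*I*pi/7) + 14*exp(-6*I*pi/7) + 14*exp(6*I*pi/7) + 8*exp(4*I*pi/7) + 10*exp(2*I*pi/7)) + (17 + 14*exp(-4*I*pi/7) + 8*exp(-2*I*pi/7) + 10*exp(-6*I*pi/7) + 10*exp(6*I*pi/7) + 8*exp(2*I*pi/7) + 14*exp(4*I*pi/7))] = 119/7 = 17.
(Exp terms are combined using exp(i*s)*conj(exp(i*t)) = exp(i*(s-t)), and sums of them are collapsed using the identity that for every m > 1 the m distinct m-th roots of unity sum to 0, e.g. 1 + exp(2*I*pi/3) + exp(-2*I*pi/3) = 0.)
A character is irreducible iff <chi, chi> = 1, so this representation is reducible.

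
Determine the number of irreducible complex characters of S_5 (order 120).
7

The number of irreducible complex representations of a finite group equals its number of conjugacy classes. Conjugacy classes in S_5 correspond to cycle types, i.e. partitions of 5; there are p(5) = 7 of them, so S_5 (order 120) has exactly 7 irreducible complex representations.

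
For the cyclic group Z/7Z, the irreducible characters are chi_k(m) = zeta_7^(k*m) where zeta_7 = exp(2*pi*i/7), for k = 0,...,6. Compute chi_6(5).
chi_6(5) = zeta_7^30 = exp(4*I*pi/7)

Reasoning: chi_6(5) = zeta_7^(6*5) = zeta_7^30. Since zeta_7^7 = 1, this equals zeta_7^2 = exp(2*pi*i*2/7) = exp(4*I*pi/7).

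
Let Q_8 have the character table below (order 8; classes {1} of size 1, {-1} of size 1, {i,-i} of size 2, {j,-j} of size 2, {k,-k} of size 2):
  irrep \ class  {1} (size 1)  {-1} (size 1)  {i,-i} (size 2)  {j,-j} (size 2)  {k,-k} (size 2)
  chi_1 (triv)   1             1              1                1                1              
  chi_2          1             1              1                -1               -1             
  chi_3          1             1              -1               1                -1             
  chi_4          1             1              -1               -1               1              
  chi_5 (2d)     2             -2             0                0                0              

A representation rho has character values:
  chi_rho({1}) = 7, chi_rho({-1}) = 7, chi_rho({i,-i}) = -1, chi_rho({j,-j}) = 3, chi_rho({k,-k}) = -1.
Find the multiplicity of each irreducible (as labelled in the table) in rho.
Multiplicities: chi_1: 2, chi_2: 1, chi_3: 3, chi_4: 1, chi_5: 0.

Argument: Use <chi_rho, chi> = (1/|G|) sum_C |C| * chi_rho(C) * conj(chi(C)) with |G| = 8 for each irreducible chi in the table:
  <chi_rho, chi_1> = (1/8)[1*(7)*conj(1) + 1*(7)*conj(1) + 2*(-1)*conj(1) + 2*(3)*conj(1) + 2*(-1)*conj(1)]
      = (1/8)[(7) + (7) + (-2) + (6) + (-2)] = 16/8 = 2
  <chi_rho, chi_2> = (1/8)[1*(7)*conj(1) + 1*(7)*conj(1) + 2*(-1)*conj(1) + 2*(3)*conj(-1) + 2*(-1)*conj(-1)]
      = (1/8)[(7) + (7) + (-2) + (-6) + (2)] = 8/8 = 1
  <chi_rho, chi_3> = (1/8)[1*(7)*conj(1) + 1*(7)*conj(1) + 2*(-1)*conj(-1) + 2*(3)*conj(1) + 2*(-1)*conj(-1)]
      = (1/8)[(7) + (7) + (2) + (6) + (2)] = 24/8 = 3
  <chi_rho, chi_4> = (1/8)[1*(7)*conj(1) + 1*(7)*conj(1) + 2*(-1)*conj(-1) + 2*(3)*conj(-1) + 2*(-1)*conj(1)]
      = (1/8)[(7) + (7) + (2) + (-6) + (-2)] = 8/8 = 1
  <chi_rho, chi_5> = (1/8)[1*(7)*conj(2) + 1*(7)*conj(-2) + 2*(-1)*conj(0) + 2*(3)*conj(0) + 2*(-1)*conj(0)]
      = (1/8)[(14) + (-14) + (0) + (0) + (0)] = 0/8 = 0
Dimension check: dim(rho) = sum (mult * dim) = 2*1 + 1*1 + 3*1 + 1*1 + 0*2 = 7 = chi_rho(e) = 7.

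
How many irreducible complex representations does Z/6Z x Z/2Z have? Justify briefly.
12

Details: The number of irreducible complex representations of a finite group equals its number of conjugacy classes. Z/6Z x Z/2Z is abelian of order 12, so every element is its own conjugacy class: 12 classes, so Z/6Z x Z/2Z (order 12) has exactly 12 irreducible complex representations.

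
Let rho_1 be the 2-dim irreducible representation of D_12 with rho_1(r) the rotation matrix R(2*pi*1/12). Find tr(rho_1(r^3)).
chi_{rho_1}(r^3) = 2*cos(2*pi*1*3/12) = 0

Working: rho_1(r^3) is rotation by angle 2*pi*1*3/12, whose trace is 2*cos(2*pi*1*3/12) = 0.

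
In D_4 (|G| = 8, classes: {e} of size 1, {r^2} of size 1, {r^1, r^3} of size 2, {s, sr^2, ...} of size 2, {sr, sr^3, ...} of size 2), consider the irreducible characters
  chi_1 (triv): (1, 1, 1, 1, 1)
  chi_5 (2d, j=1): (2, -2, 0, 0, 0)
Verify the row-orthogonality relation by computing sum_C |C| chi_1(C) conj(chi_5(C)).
Sum = 0; so <chi_1, chi_5> = 0 (distinct irreducibles are orthogonal).

Reasoning: Compute term by term over conjugacy classes (|C| * chi_1(C) * conj(chi_5(C))):
  1*(1)*conj(2) + 1*(1)*conj(-2) + 2*(1)*conj(0) + 2*(1)*conj(0) + 2*(1)*conj(0)
  = (2) + (-2) + (0) + (0) + (0)
  = 0.
Dividing by |G| = 8 gives 0/8 = 0, matching the row-orthogonality relation <chi_1, chi_5> = [chi_1 = chi_5].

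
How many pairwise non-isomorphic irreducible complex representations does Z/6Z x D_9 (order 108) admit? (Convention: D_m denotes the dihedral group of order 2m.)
36

Explanation: The number of irreducible complex representations of a finite group equals its number of conjugacy classes. For a direct product, #classes(G x H) = #classes(G) * #classes(H). Z/6Z has 6 classes (abelian), D_9 has 6 classes, so 6 * 6 = 36, so Z/6Z x D_9 (order 108) has exactly 36 irreducible complex representations.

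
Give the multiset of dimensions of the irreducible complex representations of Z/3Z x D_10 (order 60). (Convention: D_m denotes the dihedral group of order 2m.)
Dimensions: 1, 1, 1, 1, 1, 1, 1, 1, 1, 1, 1, 1, 2, 2, 2, 2, 2, 2, 2, 2, 2, 2, 2, 2

Working: There are 24 irreducibles (= number of conjugacy classes). Their dimensions d_i satisfy sum d_i^2 = |G| = 60: 1 + 1 + 1 + 1 + 1 + 1 + 1 + 1 + 1 + 1 + 1 + 1 + 4 + 4 + 4 + 4 + 4 + 4 + 4 + 4 + 4 + 4 + 4 + 4 = 60. (For the product with Z/3Z: each of the 3 1-dim characters of Z/3Z tensors with each irrep of D_10, giving 3 copies of each D_10-dimension.)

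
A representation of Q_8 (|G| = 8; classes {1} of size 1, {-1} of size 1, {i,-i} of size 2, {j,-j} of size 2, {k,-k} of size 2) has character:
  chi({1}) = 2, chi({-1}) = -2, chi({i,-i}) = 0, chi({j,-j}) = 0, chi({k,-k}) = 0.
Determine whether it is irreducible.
Irreducible: <chi, chi> = 1.

Derivation: <chi, chi> = (1/|G|) sum_C |C| * |chi(C)|^2 = (1/8)[1*|2|^2 + 1*|-2|^2 + 2*|0|^2 + 2*|0|^2 + 2*|0|^2]
  = (1/8)[(4) + (4) + (0) + (0) + (0)] = 8/8 = 1.
A character is irreducible iff <chi, chi> = 1, so this representation is irreducible.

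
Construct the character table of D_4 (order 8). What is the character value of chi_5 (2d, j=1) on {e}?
Conjugacy classes: {e} of size 1, {r^2} of size 1, {r^1, r^3} of size 2, {s, sr^2, ...} of size 2, {sr, sr^3, ...} of size 2.
Character table:
  irrep \ class              {e} (size 1)  {r^2} (size 1)  {r^1, r^3} (size 2)  {s, sr^2, ...} (size 2)  {sr, sr^3, ...} (size 2)
  chi_1 (triv)               1             1               1                    1                        1                       
  chi_2 (sign: r->1, s->-1)  1             1               1                    -1                       -1                      
  chi_3 (r->-1, s->1)        1             1               -1                   1                        -1                      
  chi_4 (r->-1, s->-1)       1             1               -1                   -1                       1                       
  chi_5 (2d, j=1)            2             -2              0                    0                        0                       

Spot check: chi_5 (2d, j=1) on {e} = 2.

Reasoning: D_4 has order 2*4 = 8 with 5 conjugacy classes, hence 5 irreducibles. Sum of squared dims 1 + 1 + 1 + 1 + 4 = 8 = |G|. Linear characters come from the abelianisation; the 2-dimensional irreps have character r^k -> 2*cos(2*pi*j*k/4), reflections -> 0.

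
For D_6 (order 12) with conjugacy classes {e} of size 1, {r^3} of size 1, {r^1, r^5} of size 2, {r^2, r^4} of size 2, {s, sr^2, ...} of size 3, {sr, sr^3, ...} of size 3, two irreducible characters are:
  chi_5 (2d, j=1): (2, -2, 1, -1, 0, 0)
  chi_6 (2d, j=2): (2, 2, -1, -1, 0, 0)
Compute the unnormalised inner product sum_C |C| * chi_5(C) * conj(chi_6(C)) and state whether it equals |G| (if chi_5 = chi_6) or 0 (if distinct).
Sum = 0; so <chi_5, chi_6> = 0 (distinct irreducibles are orthogonal).

Explanation: Compute term by term over conjugacy classes (|C| * chi_5(C) * conj(chi_6(C))):
  1*(2)*conj(2) + 1*(-2)*conj(2) + 2*(1)*conj(-1) + 2*(-1)*conj(-1) + 3*(0)*conj(0) + 3*(0)*conj(0)
  = (4) + (-4) + (-2) + (2) + (0) + (0)
  = 0.
Dividing by |G| = 12 gives 0/12 = 0, matching the row-orthogonality relation <chi_5, chi_6> = [chi_5 = chi_6].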